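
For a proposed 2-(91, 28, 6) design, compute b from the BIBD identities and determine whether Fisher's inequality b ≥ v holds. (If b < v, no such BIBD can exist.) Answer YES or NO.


r = λ(v − 1)/(k − 1) = 6·90/27 = 20.
b = vr/k = 91·20/28 = 65.
Fisher's inequality: b ≥ v ⇔ 65 ≥ 91? NO.

NO


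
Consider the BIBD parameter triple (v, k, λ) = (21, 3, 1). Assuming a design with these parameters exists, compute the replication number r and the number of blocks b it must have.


Any 2-(v, k, λ) BIBD satisfies two necessary conditions:
  (i)  Each point sits in r blocks, and counting incidences through any fixed point gives r(k − 1) = λ(v − 1), so r = λ(v − 1)/(k − 1).
  (ii) Total incidences bk = vr, so b = vr/k.
Step 1: r = λ(v − 1)/(k − 1) = 1·(21 − 1)/(3 − 1) = 1·20/2 = 20/2 = 10.
Step 2: b = vr/k = 21·10/3 = 210/3 = 70.
Check integrality: r = 10 ∈ Z ✓, b = 70 ∈ Z ✓.
(These identities are necessary conditions: they determine r and b for any design with these parameters, but do not by themselves prove that one exists.)

r = 10, b = 70.


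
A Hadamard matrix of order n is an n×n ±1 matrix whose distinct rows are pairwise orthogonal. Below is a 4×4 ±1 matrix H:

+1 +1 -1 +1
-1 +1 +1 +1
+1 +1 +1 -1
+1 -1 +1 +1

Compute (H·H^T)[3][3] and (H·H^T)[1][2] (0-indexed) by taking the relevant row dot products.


Row 1 of H: [-1, 1, 1, 1].
Row 2 of H: [1, 1, 1, -1].
Row 3 of H: [1, -1, 1, 1].
(H·H^T)[3][3] = Σ_j H[3][j]·H[3][j] = (1)² + (-1)² + (1)² + (1)² = 1 + 1 + 1 + 1 = 4.
(H·H^T)[1][2] = Σ_j H[1][j]·H[2][j] = (-1)·(1) + (1)·(1) + (1)·(1) + (1)·(-1) = -1 + 1 + 1 + -1 = 0.
So rows 1 and 2 are orthogonal; the diagonal entry equals n = 4.

(3,3) entry = 4; (1,2) entry = 0.


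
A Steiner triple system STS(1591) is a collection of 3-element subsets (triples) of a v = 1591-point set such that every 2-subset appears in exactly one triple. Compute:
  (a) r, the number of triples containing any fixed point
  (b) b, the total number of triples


An STS(v) is a 2-(v, 3, 1) BIBD: block size k = 3, λ = 1.
Replication: r(k − 1) = λ(v − 1) ⇒ r·2 = 1591 − 1 = 1590 ⇒ r = 795.
Block count: b = v(v − 1)/6 = 1591·1590/6 = 2529690/6 = 421615.
(Check via bk = vr: 421615·3 = 1264845 = 1591·795 = 1264845 ✓.)

r = 795, b = 421615.


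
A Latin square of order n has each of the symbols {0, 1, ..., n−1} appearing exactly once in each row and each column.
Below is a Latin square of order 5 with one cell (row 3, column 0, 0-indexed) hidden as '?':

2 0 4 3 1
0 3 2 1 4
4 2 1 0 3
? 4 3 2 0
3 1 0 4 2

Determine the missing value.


Row 3 contains symbols [0, 2, 3, 4] — missing [1].
Column 0 contains symbols [0, 2, 3, 4] — missing [1].
The missing symbol must appear in both missing sets; intersection = [1].
Therefore the hidden value is 1.

Missing value = 1.


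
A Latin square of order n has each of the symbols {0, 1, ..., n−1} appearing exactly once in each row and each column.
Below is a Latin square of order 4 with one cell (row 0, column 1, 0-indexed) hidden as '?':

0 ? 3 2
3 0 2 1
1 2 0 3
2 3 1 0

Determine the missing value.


Row 0 contains symbols [0, 2, 3] — missing [1].
Column 1 contains symbols [0, 2, 3] — missing [1].
The missing symbol must appear in both missing sets; intersection = [1].
Therefore the hidden value is 1.

Missing value = 1.


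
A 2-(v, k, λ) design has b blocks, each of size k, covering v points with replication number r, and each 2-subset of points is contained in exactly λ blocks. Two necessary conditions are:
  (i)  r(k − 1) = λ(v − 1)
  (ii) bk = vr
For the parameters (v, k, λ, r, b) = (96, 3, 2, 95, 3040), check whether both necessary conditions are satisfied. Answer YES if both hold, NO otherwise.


Condition (i): r(k − 1) = 95·2 = 190; λ(v − 1) = 2·95 = 190. Match? YES.
Condition (ii): bk = 3040·3 = 9120; vr = 96·95 = 9120. Match? YES.
Both conditions hold? YES.

YES


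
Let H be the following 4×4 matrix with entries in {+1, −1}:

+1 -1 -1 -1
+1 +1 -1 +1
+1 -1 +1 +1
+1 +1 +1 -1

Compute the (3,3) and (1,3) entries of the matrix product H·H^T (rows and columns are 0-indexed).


Row 1 of H: [1, 1, -1, 1].
Row 3 of H: [1, 1, 1, -1].
(H·H^T)[3][3] = Σ_j H[3][j]·H[3][j] = (1)² + (1)² + (1)² + (-1)² = 1 + 1 + 1 + 1 = 4.
(H·H^T)[1][3] = Σ_j H[1][j]·H[3][j] = (1)·(1) + (1)·(1) + (-1)·(1) + (1)·(-1) = 1 + 1 + -1 + -1 = 0.
So rows 1 and 3 are orthogonal; the diagonal entry equals n = 4.

(3,3) entry = 4; (1,3) entry = 0.


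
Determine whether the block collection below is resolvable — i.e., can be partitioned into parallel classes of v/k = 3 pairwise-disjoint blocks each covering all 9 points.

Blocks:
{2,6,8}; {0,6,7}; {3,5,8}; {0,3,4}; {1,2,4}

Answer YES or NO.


v = 9, block size k = 3, number of blocks = 5.
For resolvability, blocks must partition into parallel classes of size v/k = 3.
Total blocks must therefore be a multiple of 3: 5 = 3·1 + 2 ⇒ not divisible ✗.
Resolvable? NO.

NO


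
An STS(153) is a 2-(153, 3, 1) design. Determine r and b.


An STS(v) is a 2-(v, 3, 1) BIBD: block size k = 3, λ = 1.
Replication: r(k − 1) = λ(v − 1) ⇒ r·2 = 153 − 1 = 152 ⇒ r = 76.
Block count: bk = vr ⇒ b·3 = 153·76 = 11628 ⇒ b = 3876.

r = 76, b = 3876.


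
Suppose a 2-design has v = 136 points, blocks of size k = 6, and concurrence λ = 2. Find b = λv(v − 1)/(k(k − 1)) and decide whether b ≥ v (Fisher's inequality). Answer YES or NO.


r = λ(v − 1)/(k − 1) = 2·135/5 = 54.
b = vr/k = 136·54/6 = 1224.
Fisher's inequality: b ≥ v ⇔ 1224 ≥ 136? YES.

YES


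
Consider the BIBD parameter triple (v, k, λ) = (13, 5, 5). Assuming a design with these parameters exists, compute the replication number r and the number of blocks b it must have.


Any 2-(v, k, λ) BIBD satisfies two necessary conditions:
  (i)  Each point sits in r blocks, and counting incidences through any fixed point gives r(k − 1) = λ(v − 1), so r = λ(v − 1)/(k − 1).
  (ii) Total incidences bk = vr, so b = vr/k.
Step 1: r = λ(v − 1)/(k − 1) = 5·(13 − 1)/(5 − 1) = 5·12/4 = 60/4 = 15.
Step 2: b = vr/k = 13·15/5 = 195/5 = 39.
Check integrality: r = 15 ∈ Z ✓, b = 39 ∈ Z ✓.
(These identities are necessary conditions: they determine r and b for any design with these parameters, but do not by themselves prove that one exists.)

r = 15, b = 39.


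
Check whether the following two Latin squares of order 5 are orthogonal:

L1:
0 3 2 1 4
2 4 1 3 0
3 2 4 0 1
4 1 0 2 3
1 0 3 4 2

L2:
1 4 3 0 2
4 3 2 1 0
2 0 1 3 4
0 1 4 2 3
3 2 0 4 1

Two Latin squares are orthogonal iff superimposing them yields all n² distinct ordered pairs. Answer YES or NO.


Form the n² = 25 superimposed pairs (L1[i][j], L2[i][j]), row by row (rows and columns indexed from 0):
row 0: (0,1) (3,4) (2,3) (1,0) (4,2)
row 1: (2,4) (4,3) (1,2) (3,1) (0,0)
row 2: (3,2) (2,0) (4,1) (0,3) (1,4)
row 3: (4,0) (1,1) (0,4) (2,2) (3,3)
row 4: (1,3) (0,2) (3,0) (4,4) (2,1)
Orthogonality requires all 25 pairs distinct.
Check by first coordinate: for each symbol s of L1, list the L2 entries in the n cells where L1 = s; they must all differ.
  L1 = 0: L2 entries (in reading order) 1, 0, 3, 4, 2 — all 5 distinct ✓
  L1 = 1: L2 entries (in reading order) 0, 2, 4, 1, 3 — all 5 distinct ✓
  L1 = 2: L2 entries (in reading order) 3, 4, 0, 2, 1 — all 5 distinct ✓
  L1 = 3: L2 entries (in reading order) 4, 1, 2, 3, 0 — all 5 distinct ✓
  L1 = 4: L2 entries (in reading order) 2, 3, 1, 0, 4 — all 5 distinct ✓
Every symbol of L1 meets every symbol of L2 exactly once, so all 25 pairs are distinct (25 of 25).
Conclusion: YES.

YES


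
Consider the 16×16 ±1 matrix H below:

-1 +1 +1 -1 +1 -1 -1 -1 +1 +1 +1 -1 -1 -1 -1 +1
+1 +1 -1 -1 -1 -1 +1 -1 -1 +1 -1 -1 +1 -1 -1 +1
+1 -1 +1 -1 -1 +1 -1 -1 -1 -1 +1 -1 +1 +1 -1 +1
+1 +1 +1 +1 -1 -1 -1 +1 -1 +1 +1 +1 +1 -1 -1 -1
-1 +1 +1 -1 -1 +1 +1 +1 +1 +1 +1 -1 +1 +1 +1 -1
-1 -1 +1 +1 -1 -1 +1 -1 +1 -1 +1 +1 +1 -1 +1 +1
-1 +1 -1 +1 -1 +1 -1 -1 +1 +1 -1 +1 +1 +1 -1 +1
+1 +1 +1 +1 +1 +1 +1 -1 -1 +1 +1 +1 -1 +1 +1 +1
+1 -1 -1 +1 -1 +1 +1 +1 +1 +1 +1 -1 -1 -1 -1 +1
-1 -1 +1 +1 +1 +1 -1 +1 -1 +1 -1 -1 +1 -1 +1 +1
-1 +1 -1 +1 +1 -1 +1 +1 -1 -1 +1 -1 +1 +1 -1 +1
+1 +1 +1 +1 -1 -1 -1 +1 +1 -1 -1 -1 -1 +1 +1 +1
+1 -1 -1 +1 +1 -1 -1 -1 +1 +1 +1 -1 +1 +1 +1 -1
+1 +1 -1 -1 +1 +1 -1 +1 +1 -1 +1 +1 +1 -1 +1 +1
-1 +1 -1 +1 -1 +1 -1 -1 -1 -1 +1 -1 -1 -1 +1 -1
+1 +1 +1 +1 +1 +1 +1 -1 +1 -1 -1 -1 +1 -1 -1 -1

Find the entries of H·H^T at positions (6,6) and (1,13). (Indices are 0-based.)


Row 1 of H: [1, 1, -1, -1, -1, -1, 1, -1, -1, 1, -1, -1, 1, -1, -1, 1].
Row 6 of H: [-1, 1, -1, 1, -1, 1, -1, -1, 1, 1, -1, 1, 1, 1, -1, 1].
Row 13 of H: [1, 1, -1, -1, 1, 1, -1, 1, 1, -1, 1, 1, 1, -1, 1, 1].
(H·H^T)[6][6] = Σ_j H[6][j]·H[6][j] = (-1)² + (1)² + (-1)² + (1)² + (-1)² + (1)² + (-1)² + (-1)² + (1)² + (1)² + (-1)² + (1)² + (1)² + (1)² + (-1)² + (1)² = 1 + 1 + 1 + 1 + 1 + 1 + 1 + 1 + 1 + 1 + 1 + 1 + 1 + 1 + 1 + 1 = 16.
(H·H^T)[1][13] = Σ_j H[1][j]·H[13][j] = (1)·(1) + (1)·(1) + (-1)·(-1) + (-1)·(-1) + (-1)·(1) + (-1)·(1) + (1)·(-1) + (-1)·(1) + (-1)·(1) + (1)·(-1) + (-1)·(1) + (-1)·(1) + (1)·(1) + (-1)·(-1) + (-1)·(1) + (1)·(1) = 1 + 1 + 1 + 1 + -1 + -1 + -1 + -1 + -1 + -1 + -1 + -1 + 1 + 1 + -1 + 1 = -2.
Rows 1 and 13 are not orthogonal (dot product = -2 ≠ 0), so H is not a Hadamard matrix.

(6,6) entry = 16; (1,13) entry = -2.


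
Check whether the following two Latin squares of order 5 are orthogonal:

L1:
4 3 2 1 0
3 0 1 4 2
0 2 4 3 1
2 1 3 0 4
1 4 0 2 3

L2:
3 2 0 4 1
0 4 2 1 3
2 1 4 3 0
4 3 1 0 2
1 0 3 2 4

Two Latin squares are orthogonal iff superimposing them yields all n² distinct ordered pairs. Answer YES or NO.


Form the n² = 25 superimposed pairs (L1[i][j], L2[i][j]), row by row (rows and columns indexed from 0):
row 0: (4,3) (3,2) (2,0) (1,4) (0,1)
row 1: (3,0) (0,4) (1,2) (4,1) (2,3)
row 2: (0,2) (2,1) (4,4) (3,3) (1,0)
row 3: (2,4) (1,3) (3,1) (0,0) (4,2)
row 4: (1,1) (4,0) (0,3) (2,2) (3,4)
Orthogonality requires all 25 pairs distinct.
Check by first coordinate: for each symbol s of L1, list the L2 entries in the n cells where L1 = s; they must all differ.
  L1 = 0: L2 entries (in reading order) 1, 4, 2, 0, 3 — all 5 distinct ✓
  L1 = 1: L2 entries (in reading order) 4, 2, 0, 3, 1 — all 5 distinct ✓
  L1 = 2: L2 entries (in reading order) 0, 3, 1, 4, 2 — all 5 distinct ✓
  L1 = 3: L2 entries (in reading order) 2, 0, 3, 1, 4 — all 5 distinct ✓
  L1 = 4: L2 entries (in reading order) 3, 1, 4, 2, 0 — all 5 distinct ✓
Every symbol of L1 meets every symbol of L2 exactly once, so all 25 pairs are distinct (25 of 25).
Conclusion: YES.

YES


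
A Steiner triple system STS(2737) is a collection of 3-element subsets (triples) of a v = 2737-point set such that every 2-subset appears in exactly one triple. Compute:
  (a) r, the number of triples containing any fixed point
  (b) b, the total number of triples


An STS(v) is a 2-(v, 3, 1) BIBD: block size k = 3, λ = 1.
Replication: r(k − 1) = λ(v − 1) ⇒ r·2 = 2737 − 1 = 2736 ⇒ r = 1368.
Block count: bk = vr ⇒ b·3 = 2737·1368 = 3744216 ⇒ b = 1248072.
(Check via b = v(v − 1)/6 = 2737·2736/6 = 7488432/6 = 1248072.)

r = 1368, b = 1248072.


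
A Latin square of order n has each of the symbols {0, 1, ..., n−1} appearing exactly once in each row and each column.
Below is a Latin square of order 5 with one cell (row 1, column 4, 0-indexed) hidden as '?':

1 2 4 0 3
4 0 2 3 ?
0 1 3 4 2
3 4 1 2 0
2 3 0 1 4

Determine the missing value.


Row 1 contains symbols [0, 2, 3, 4] — missing [1].
Column 4 contains symbols [0, 2, 3, 4] — missing [1].
The missing symbol must appear in both missing sets; intersection = [1].
Therefore the hidden value is 1.

Missing value = 1.


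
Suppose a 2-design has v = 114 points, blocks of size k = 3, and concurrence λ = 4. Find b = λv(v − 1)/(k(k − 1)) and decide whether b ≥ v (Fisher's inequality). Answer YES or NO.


b = λv(v − 1)/(k(k − 1)) = 4·114·113/(3·2) = 51528/6 = 8588.
Compare with v = 114: b ≥ v, so Fisher's inequality holds.

YES


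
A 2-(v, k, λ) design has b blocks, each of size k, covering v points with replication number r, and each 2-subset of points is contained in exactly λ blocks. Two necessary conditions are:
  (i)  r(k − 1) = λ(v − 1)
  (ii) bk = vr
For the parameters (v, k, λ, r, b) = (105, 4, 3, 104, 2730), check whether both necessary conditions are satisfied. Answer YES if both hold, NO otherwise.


Condition (i): r(k − 1) = 104·3 = 312; λ(v − 1) = 3·104 = 312. Match? YES.
Condition (ii): bk = 2730·4 = 10920; vr = 105·104 = 10920. Match? YES.
Both conditions hold? YES.

YES


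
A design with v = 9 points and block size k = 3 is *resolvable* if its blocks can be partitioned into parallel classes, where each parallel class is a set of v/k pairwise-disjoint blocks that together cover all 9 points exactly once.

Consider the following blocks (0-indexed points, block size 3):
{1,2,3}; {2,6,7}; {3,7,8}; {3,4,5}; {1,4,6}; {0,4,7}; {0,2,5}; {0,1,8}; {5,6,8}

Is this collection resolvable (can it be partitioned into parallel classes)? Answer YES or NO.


v = 9, block size k = 3, number of blocks = 9.
For resolvability, blocks must partition into parallel classes of size v/k = 3.
Total blocks must therefore be a multiple of 3: 9 = 3·3 + 0 ⇒ divisible ✓.
Greedy packing gives 3 candidate class(es). Each should be a full parallel class (size 3, covers all 9 points).
  Class 1 (3 blocks): {1,2,3}; {0,4,7}; {5,6,8}. Points covered: [0, 1, 2, 3, 4, 5, 6, 7, 8].
  Class 2 (3 blocks): {2,6,7}; {3,4,5}; {0,1,8}. Points covered: [0, 1, 2, 3, 4, 5, 6, 7, 8].
  Class 3 (3 blocks): {3,7,8}; {1,4,6}; {0,2,5}. Points covered: [0, 1, 2, 3, 4, 5, 6, 7, 8].
All classes full (size 3)? YES. All classes cover every point? YES.
Resolvable? YES.

YES


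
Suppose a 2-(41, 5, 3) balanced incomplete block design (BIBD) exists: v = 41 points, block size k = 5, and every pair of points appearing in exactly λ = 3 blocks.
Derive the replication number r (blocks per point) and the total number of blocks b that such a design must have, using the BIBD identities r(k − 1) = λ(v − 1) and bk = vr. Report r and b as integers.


Any 2-(v, k, λ) BIBD satisfies two necessary conditions:
  (i)  Each point sits in r blocks, and counting incidences through any fixed point gives r(k − 1) = λ(v − 1), so r = λ(v − 1)/(k − 1).
  (ii) Total incidences bk = vr, so b = vr/k.
Step 1: r = λ(v − 1)/(k − 1) = 3·(41 − 1)/(5 − 1) = 3·40/4 = 120/4 = 30.
Step 2: b = vr/k = 41·30/5 = 1230/5 = 246.
Check integrality: r = 30 ∈ Z ✓, b = 246 ∈ Z ✓.
(These identities are necessary conditions: they determine r and b for any design with these parameters, but do not by themselves prove that one exists.)

r = 30, b = 246.


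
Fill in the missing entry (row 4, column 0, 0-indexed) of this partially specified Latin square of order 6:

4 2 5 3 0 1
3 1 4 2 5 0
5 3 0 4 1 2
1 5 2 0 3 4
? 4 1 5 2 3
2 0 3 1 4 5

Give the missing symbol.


Row 4 contains symbols [1, 2, 3, 4, 5] — missing [0].
Column 0 contains symbols [1, 2, 3, 4, 5] — missing [0].
The missing symbol must appear in both missing sets; intersection = [0].
Therefore the hidden value is 0.

Missing value = 0.


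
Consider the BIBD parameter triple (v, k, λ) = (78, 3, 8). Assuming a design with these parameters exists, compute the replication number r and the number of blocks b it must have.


Any 2-(v, k, λ) BIBD satisfies two necessary conditions:
  (i)  Each point sits in r blocks, and counting incidences through any fixed point gives r(k − 1) = λ(v − 1), so r = λ(v − 1)/(k − 1).
  (ii) Total incidences bk = vr, so b = vr/k.
Step 1: r = λ(v − 1)/(k − 1) = 8·(78 − 1)/(3 − 1) = 8·77/2 = 616/2 = 308.
Step 2: b = vr/k = 78·308/3 = 24024/3 = 8008.
Check integrality: r = 308 ∈ Z ✓, b = 8008 ∈ Z ✓.
(These identities are necessary conditions: they determine r and b for any design with these parameters, but do not by themselves prove that one exists.)

r = 308, b = 8008.


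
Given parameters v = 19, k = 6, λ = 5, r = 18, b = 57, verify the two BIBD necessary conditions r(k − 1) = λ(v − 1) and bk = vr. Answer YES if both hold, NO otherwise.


Condition (i): r(k − 1) = 18·5 = 90; λ(v − 1) = 5·18 = 90. Match? YES.
Condition (ii): bk = 57·6 = 342; vr = 19·18 = 342. Match? YES.
Both conditions hold? YES.

YES


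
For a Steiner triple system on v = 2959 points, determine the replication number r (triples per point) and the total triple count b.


An STS(v) is a 2-(v, 3, 1) BIBD: block size k = 3, λ = 1.
Replication: r(k − 1) = λ(v − 1) ⇒ r·2 = 2959 − 1 = 2958 ⇒ r = 1479.
Block count: bk = vr ⇒ b·3 = 2959·1479 = 4376361 ⇒ b = 1458787.

r = 1479, b = 1458787.


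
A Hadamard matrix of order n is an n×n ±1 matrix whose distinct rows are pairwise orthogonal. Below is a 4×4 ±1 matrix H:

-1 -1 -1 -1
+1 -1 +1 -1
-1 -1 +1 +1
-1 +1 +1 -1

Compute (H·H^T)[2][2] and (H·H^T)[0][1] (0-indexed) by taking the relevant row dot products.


Row 0 of H: [-1, -1, -1, -1].
Row 1 of H: [1, -1, 1, -1].
Row 2 of H: [-1, -1, 1, 1].
(H·H^T)[2][2] = Σ_j H[2][j]·H[2][j] = (-1)² + (-1)² + (1)² + (1)² = 1 + 1 + 1 + 1 = 4.
(H·H^T)[0][1] = Σ_j H[0][j]·H[1][j] = (-1)·(1) + (-1)·(-1) + (-1)·(1) + (-1)·(-1) = -1 + 1 + -1 + 1 = 0.
So rows 0 and 1 are orthogonal; the diagonal entry equals n = 4.

(2,2) entry = 4; (0,1) entry = 0.


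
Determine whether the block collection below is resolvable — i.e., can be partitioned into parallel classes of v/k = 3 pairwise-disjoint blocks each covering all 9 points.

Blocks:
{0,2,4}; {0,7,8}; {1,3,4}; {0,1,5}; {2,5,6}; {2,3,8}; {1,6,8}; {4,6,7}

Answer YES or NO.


v = 9, block size k = 3, number of blocks = 8.
For resolvability, blocks must partition into parallel classes of size v/k = 3.
Total blocks must therefore be a multiple of 3: 8 = 3·2 + 2 ⇒ not divisible ✗.
Resolvable? NO.

NO


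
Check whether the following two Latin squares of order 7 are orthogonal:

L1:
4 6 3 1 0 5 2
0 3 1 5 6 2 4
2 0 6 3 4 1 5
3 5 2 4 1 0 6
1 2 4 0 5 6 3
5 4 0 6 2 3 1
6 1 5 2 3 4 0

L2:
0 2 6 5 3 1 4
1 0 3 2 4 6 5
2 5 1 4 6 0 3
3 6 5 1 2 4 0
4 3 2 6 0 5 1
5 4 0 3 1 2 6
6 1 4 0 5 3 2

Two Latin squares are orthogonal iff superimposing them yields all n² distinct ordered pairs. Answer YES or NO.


Form the n² = 49 superimposed pairs (L1[i][j], L2[i][j]), row by row (rows and columns indexed from 0):
row 0: (4,0) (6,2) (3,6) (1,5) (0,3) (5,1) (2,4)
row 1: (0,1) (3,0) (1,3) (5,2) (6,4) (2,6) (4,5)
row 2: (2,2) (0,5) (6,1) (3,4) (4,6) (1,0) (5,3)
row 3: (3,3) (5,6) (2,5) (4,1) (1,2) (0,4) (6,0)
row 4: (1,4) (2,3) (4,2) (0,6) (5,0) (6,5) (3,1)
row 5: (5,5) (4,4) (0,0) (6,3) (2,1) (3,2) (1,6)
row 6: (6,6) (1,1) (5,4) (2,0) (3,5) (4,3) (0,2)
Orthogonality requires all 49 pairs distinct.
Check by first coordinate: for each symbol s of L1, list the L2 entries in the n cells where L1 = s; they must all differ.
  L1 = 0: L2 entries (in reading order) 3, 1, 5, 4, 6, 0, 2 — all 7 distinct ✓
  L1 = 1: L2 entries (in reading order) 5, 3, 0, 2, 4, 6, 1 — all 7 distinct ✓
  L1 = 2: L2 entries (in reading order) 4, 6, 2, 5, 3, 1, 0 — all 7 distinct ✓
  L1 = 3: L2 entries (in reading order) 6, 0, 4, 3, 1, 2, 5 — all 7 distinct ✓
  L1 = 4: L2 entries (in reading order) 0, 5, 6, 1, 2, 4, 3 — all 7 distinct ✓
  L1 = 5: L2 entries (in reading order) 1, 2, 3, 6, 0, 5, 4 — all 7 distinct ✓
  L1 = 6: L2 entries (in reading order) 2, 4, 1, 0, 5, 3, 6 — all 7 distinct ✓
Every symbol of L1 meets every symbol of L2 exactly once, so all 49 pairs are distinct (49 of 49).
Conclusion: YES.

YES


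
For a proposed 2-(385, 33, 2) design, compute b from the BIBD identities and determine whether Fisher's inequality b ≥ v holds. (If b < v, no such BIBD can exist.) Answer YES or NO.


b = λv(v − 1)/(k(k − 1)) = 2·385·384/(33·32) = 295680/1056 = 280.
Compare with v = 385: b < v, so Fisher's inequality fails.

NO


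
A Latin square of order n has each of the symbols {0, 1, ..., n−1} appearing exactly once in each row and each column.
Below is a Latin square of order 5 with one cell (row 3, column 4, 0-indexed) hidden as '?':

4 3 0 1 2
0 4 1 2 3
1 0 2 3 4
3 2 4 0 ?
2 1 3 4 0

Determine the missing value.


Row 3 contains symbols [0, 2, 3, 4] — missing [1].
Column 4 contains symbols [0, 2, 3, 4] — missing [1].
The missing symbol must appear in both missing sets; intersection = [1].
Therefore the hidden value is 1.

Missing value = 1.


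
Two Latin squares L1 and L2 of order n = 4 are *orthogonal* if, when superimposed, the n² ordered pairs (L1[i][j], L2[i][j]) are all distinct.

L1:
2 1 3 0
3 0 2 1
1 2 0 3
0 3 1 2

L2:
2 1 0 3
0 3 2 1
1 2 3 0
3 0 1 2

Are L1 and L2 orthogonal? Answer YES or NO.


Form the n² = 16 superimposed pairs (L1[i][j], L2[i][j]), row by row (rows and columns indexed from 0):
row 0: (2,2) (1,1) (3,0) (0,3)
row 1: (3,0) (0,3) (2,2) (1,1)
row 2: (1,1) (2,2) (0,3) (3,0)
row 3: (0,3) (3,0) (1,1) (2,2)
Orthogonality requires all 16 pairs distinct.
But the pair (3,0) repeats: cell (0,2) has L1 = 3, L2 = 0, and cell (1,0) has L1 = 3, L2 = 0.
A repeated pair means some other pair never occurs (only 4 distinct pairs out of 16), so the squares are not orthogonal.
Conclusion: NO.

NO


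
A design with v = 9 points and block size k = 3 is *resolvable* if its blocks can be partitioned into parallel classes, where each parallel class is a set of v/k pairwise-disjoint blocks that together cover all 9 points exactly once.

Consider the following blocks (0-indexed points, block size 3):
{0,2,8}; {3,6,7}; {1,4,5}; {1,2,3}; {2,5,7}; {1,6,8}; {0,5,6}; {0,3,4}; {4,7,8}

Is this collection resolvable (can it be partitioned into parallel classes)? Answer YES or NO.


v = 9, block size k = 3, number of blocks = 9.
For resolvability, blocks must partition into parallel classes of size v/k = 3.
Total blocks must therefore be a multiple of 3: 9 = 3·3 + 0 ⇒ divisible ✓.
Greedy packing gives 3 candidate class(es). Each should be a full parallel class (size 3, covers all 9 points).
  Class 1 (3 blocks): {0,2,8}; {3,6,7}; {1,4,5}. Points covered: [0, 1, 2, 3, 4, 5, 6, 7, 8].
  Class 2 (3 blocks): {1,2,3}; {0,5,6}; {4,7,8}. Points covered: [0, 1, 2, 3, 4, 5, 6, 7, 8].
  Class 3 (3 blocks): {2,5,7}; {1,6,8}; {0,3,4}. Points covered: [0, 1, 2, 3, 4, 5, 6, 7, 8].
All classes full (size 3)? YES. All classes cover every point? YES.
Resolvable? YES.

YES


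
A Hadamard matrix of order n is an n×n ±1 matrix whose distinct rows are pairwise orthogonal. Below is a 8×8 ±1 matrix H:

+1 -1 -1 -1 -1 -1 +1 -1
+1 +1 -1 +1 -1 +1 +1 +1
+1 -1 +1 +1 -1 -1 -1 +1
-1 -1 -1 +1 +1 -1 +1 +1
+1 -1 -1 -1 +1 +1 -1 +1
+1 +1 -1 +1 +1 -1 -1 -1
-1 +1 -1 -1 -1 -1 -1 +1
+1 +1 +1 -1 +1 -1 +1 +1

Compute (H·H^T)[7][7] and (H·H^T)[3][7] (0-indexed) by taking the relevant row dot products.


Row 3 of H: [-1, -1, -1, 1, 1, -1, 1, 1].
Row 7 of H: [1, 1, 1, -1, 1, -1, 1, 1].
(H·H^T)[7][7] = Σ_j H[7][j]·H[7][j] = (1)² + (1)² + (1)² + (-1)² + (1)² + (-1)² + (1)² + (1)² = 1 + 1 + 1 + 1 + 1 + 1 + 1 + 1 = 8.
(H·H^T)[3][7] = Σ_j H[3][j]·H[7][j] = (-1)·(1) + (-1)·(1) + (-1)·(1) + (1)·(-1) + (1)·(1) + (-1)·(-1) + (1)·(1) + (1)·(1) = -1 + -1 + -1 + -1 + 1 + 1 + 1 + 1 = 0.
So rows 3 and 7 are orthogonal; the diagonal entry equals n = 8.

(7,7) entry = 8; (3,7) entry = 0.


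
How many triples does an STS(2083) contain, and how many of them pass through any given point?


An STS(v) is a 2-(v, 3, 1) BIBD: block size k = 3, λ = 1.
Replication: r(k − 1) = λ(v − 1) ⇒ r·2 = 2083 − 1 = 2082 ⇒ r = 1041.
Block count: b = v(v − 1)/6 = 2083·2082/6 = 4336806/6 = 722801.
(Check via bk = vr: 722801·3 = 2168403 = 2083·1041 = 2168403 ✓.)

r = 1041, b = 722801.


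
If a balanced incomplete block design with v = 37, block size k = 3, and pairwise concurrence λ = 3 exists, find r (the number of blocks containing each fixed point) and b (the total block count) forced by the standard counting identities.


Any 2-(v, k, λ) BIBD satisfies two necessary conditions:
  (i)  Each point sits in r blocks, and counting incidences through any fixed point gives r(k − 1) = λ(v − 1), so r = λ(v − 1)/(k − 1).
  (ii) Total incidences bk = vr, so b = vr/k.
Step 1: r = λ(v − 1)/(k − 1) = 3·(37 − 1)/(3 − 1) = 3·36/2 = 108/2 = 54.
Step 2: b = vr/k = 37·54/3 = 1998/3 = 666.
Check integrality: r = 54 ∈ Z ✓, b = 666 ∈ Z ✓.
(These identities are necessary conditions: they determine r and b for any design with these parameters, but do not by themselves prove that one exists.)

r = 54, b = 666.


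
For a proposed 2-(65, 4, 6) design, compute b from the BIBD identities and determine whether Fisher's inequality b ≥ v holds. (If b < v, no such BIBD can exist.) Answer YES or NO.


b = λv(v − 1)/(k(k − 1)) = 6·65·64/(4·3) = 24960/12 = 2080.
Compare with v = 65: b ≥ v, so Fisher's inequality holds.

YES


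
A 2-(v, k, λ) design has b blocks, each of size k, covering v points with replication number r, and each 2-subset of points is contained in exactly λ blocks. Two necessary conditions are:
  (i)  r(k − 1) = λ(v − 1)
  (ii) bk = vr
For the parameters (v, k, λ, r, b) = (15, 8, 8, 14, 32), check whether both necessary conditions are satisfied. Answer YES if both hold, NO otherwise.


Condition (i): r(k − 1) = 14·7 = 98; λ(v − 1) = 8·14 = 112. Match? NO.
Condition (ii): bk = 32·8 = 256; vr = 15·14 = 210. Match? NO.
Both conditions hold? NO.

NO


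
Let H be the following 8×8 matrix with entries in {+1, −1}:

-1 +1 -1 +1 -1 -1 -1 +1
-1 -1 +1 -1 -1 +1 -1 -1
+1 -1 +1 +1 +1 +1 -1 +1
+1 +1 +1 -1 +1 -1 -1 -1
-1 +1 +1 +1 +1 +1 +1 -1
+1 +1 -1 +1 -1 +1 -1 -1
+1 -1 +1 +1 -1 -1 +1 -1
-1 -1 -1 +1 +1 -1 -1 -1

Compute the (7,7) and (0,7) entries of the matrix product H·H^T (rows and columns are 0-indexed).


Row 0 of H: [-1, 1, -1, 1, -1, -1, -1, 1].
Row 7 of H: [-1, -1, -1, 1, 1, -1, -1, -1].
(H·H^T)[7][7] = Σ_j H[7][j]·H[7][j] = (-1)² + (-1)² + (-1)² + (1)² + (1)² + (-1)² + (-1)² + (-1)² = 1 + 1 + 1 + 1 + 1 + 1 + 1 + 1 = 8.
(H·H^T)[0][7] = Σ_j H[0][j]·H[7][j] = (-1)·(-1) + (1)·(-1) + (-1)·(-1) + (1)·(1) + (-1)·(1) + (-1)·(-1) + (-1)·(-1) + (1)·(-1) = 1 + -1 + 1 + 1 + -1 + 1 + 1 + -1 = 2.
Rows 0 and 7 are not orthogonal (dot product = 2 ≠ 0), so H is not a Hadamard matrix.

(7,7) entry = 8; (0,7) entry = 2.


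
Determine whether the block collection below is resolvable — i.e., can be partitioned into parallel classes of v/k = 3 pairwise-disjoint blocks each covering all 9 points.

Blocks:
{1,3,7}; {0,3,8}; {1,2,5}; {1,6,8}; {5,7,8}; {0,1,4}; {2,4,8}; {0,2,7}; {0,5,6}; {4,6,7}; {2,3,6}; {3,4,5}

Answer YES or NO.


v = 9, block size k = 3, number of blocks = 12.
For resolvability, blocks must partition into parallel classes of size v/k = 3.
Total blocks must therefore be a multiple of 3: 12 = 3·4 + 0 ⇒ divisible ✓.
Greedy packing gives 4 candidate class(es). Each should be a full parallel class (size 3, covers all 9 points).
  Class 1 (3 blocks): {1,3,7}; {2,4,8}; {0,5,6}. Points covered: [0, 1, 2, 3, 4, 5, 6, 7, 8].
  Class 2 (3 blocks): {0,3,8}; {1,2,5}; {4,6,7}. Points covered: [0, 1, 2, 3, 4, 5, 6, 7, 8].
  Class 3 (3 blocks): {1,6,8}; {0,2,7}; {3,4,5}. Points covered: [0, 1, 2, 3, 4, 5, 6, 7, 8].
  Class 4 (3 blocks): {5,7,8}; {0,1,4}; {2,3,6}. Points covered: [0, 1, 2, 3, 4, 5, 6, 7, 8].
All classes full (size 3)? YES. All classes cover every point? YES.
Resolvable? YES.

YES


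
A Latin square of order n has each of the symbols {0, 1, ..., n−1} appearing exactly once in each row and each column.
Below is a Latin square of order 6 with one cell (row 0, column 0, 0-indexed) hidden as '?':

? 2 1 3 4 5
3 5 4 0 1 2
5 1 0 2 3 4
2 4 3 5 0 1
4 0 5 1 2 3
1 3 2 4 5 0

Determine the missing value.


Row 0 contains symbols [1, 2, 3, 4, 5] — missing [0].
Column 0 contains symbols [1, 2, 3, 4, 5] — missing [0].
The missing symbol must appear in both missing sets; intersection = [0].
Therefore the hidden value is 0.

Missing value = 0.


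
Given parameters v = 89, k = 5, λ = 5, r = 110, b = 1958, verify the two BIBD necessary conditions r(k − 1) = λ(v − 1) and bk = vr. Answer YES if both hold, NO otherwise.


Condition (i): r(k − 1) = 110·4 = 440; λ(v − 1) = 5·88 = 440. Match? YES.
Condition (ii): bk = 1958·5 = 9790; vr = 89·110 = 9790. Match? YES.
Both conditions hold? YES.

YES


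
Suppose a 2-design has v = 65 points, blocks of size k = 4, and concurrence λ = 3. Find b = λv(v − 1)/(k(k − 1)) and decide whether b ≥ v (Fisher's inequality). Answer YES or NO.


b = λv(v − 1)/(k(k − 1)) = 3·65·64/(4·3) = 12480/12 = 1040.
Compare with v = 65: b ≥ v, so Fisher's inequality holds.

YES


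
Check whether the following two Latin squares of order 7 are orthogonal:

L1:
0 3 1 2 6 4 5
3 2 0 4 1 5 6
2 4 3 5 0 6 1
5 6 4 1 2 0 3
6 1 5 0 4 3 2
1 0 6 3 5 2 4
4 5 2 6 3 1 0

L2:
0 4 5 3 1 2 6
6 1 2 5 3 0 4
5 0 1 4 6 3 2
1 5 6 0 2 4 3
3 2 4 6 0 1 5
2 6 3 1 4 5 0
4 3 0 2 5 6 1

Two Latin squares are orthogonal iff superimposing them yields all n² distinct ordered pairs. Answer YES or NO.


Form the n² = 49 superimposed pairs (L1[i][j], L2[i][j]), row by row (rows and columns indexed from 0):
row 0: (0,0) (3,4) (1,5) (2,3) (6,1) (4,2) (5,6)
row 1: (3,6) (2,1) (0,2) (4,5) (1,3) (5,0) (6,4)
row 2: (2,5) (4,0) (3,1) (5,4) (0,6) (6,3) (1,2)
row 3: (5,1) (6,5) (4,6) (1,0) (2,2) (0,4) (3,3)
row 4: (6,3) (1,2) (5,4) (0,6) (4,0) (3,1) (2,5)
row 5: (1,2) (0,6) (6,3) (3,1) (5,4) (2,5) (4,0)
row 6: (4,4) (5,3) (2,0) (6,2) (3,5) (1,6) (0,1)
Orthogonality requires all 49 pairs distinct.
But the pair (6,3) repeats: cell (2,5) has L1 = 6, L2 = 3, and cell (4,0) has L1 = 6, L2 = 3.
A repeated pair means some other pair never occurs (only 35 distinct pairs out of 49), so the squares are not orthogonal.
Conclusion: NO.

NO


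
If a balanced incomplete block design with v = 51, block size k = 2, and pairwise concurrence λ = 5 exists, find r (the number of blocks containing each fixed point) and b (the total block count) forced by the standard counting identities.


Any 2-(v, k, λ) BIBD satisfies two necessary conditions:
  (i)  Each point sits in r blocks, and counting incidences through any fixed point gives r(k − 1) = λ(v − 1), so r = λ(v − 1)/(k − 1).
  (ii) Total incidences bk = vr, so b = vr/k.
Step 1: r = λ(v − 1)/(k − 1) = 5·(51 − 1)/(2 − 1) = 5·50/1 = 250/1 = 250.
Step 2: b = vr/k = 51·250/2 = 12750/2 = 6375.
Check integrality: r = 250 ∈ Z ✓, b = 6375 ∈ Z ✓.
(These identities are necessary conditions: they determine r and b for any design with these parameters, but do not by themselves prove that one exists.)

r = 250, b = 6375.


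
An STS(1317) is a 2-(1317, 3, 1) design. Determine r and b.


An STS(v) is a 2-(v, 3, 1) BIBD: block size k = 3, λ = 1.
Replication: r(k − 1) = λ(v − 1) ⇒ r·2 = 1317 − 1 = 1316 ⇒ r = 658.
Block count: bk = vr ⇒ b·3 = 1317·658 = 866586 ⇒ b = 288862.

r = 658, b = 288862.


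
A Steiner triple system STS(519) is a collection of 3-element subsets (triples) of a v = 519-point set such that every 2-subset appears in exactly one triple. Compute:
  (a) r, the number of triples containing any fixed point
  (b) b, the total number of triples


An STS(v) is a 2-(v, 3, 1) BIBD: block size k = 3, λ = 1.
Replication: r(k − 1) = λ(v − 1) ⇒ r·2 = 519 − 1 = 518 ⇒ r = 259.
Block count: b = v(v − 1)/6 = 519·518/6 = 268842/6 = 44807.

r = 259, b = 44807.


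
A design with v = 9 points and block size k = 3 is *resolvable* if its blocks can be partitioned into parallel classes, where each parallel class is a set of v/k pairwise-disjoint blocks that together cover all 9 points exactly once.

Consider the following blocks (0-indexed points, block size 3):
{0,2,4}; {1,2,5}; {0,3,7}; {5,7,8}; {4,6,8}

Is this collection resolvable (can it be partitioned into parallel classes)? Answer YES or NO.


v = 9, block size k = 3, number of blocks = 5.
For resolvability, blocks must partition into parallel classes of size v/k = 3.
Total blocks must therefore be a multiple of 3: 5 = 3·1 + 2 ⇒ not divisible ✗.
Resolvable? NO.

NO


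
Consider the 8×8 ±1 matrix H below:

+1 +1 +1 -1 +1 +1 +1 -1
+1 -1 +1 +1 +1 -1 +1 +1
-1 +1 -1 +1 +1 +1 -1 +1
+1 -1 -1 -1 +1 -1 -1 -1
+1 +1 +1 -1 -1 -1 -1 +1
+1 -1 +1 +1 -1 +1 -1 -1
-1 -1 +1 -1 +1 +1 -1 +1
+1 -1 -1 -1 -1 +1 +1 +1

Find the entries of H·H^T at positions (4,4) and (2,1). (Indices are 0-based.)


Row 1 of H: [1, -1, 1, 1, 1, -1, 1, 1].
Row 2 of H: [-1, 1, -1, 1, 1, 1, -1, 1].
Row 4 of H: [1, 1, 1, -1, -1, -1, -1, 1].
(H·H^T)[4][4] = Σ_j H[4][j]·H[4][j] = (1)² + (1)² + (1)² + (-1)² + (-1)² + (-1)² + (-1)² + (1)² = 1 + 1 + 1 + 1 + 1 + 1 + 1 + 1 = 8.
(H·H^T)[2][1] = Σ_j H[2][j]·H[1][j] = (-1)·(1) + (1)·(-1) + (-1)·(1) + (1)·(1) + (1)·(1) + (1)·(-1) + (-1)·(1) + (1)·(1) = -1 + -1 + -1 + 1 + 1 + -1 + -1 + 1 = -2.
Rows 2 and 1 are not orthogonal (dot product = -2 ≠ 0), so H is not a Hadamard matrix.

(4,4) entry = 8; (2,1) entry = -2.


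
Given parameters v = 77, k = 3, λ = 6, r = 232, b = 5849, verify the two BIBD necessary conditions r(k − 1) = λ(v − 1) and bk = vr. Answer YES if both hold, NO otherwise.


Condition (i): r(k − 1) = 232·2 = 464; λ(v − 1) = 6·76 = 456. Match? NO.
Condition (ii): bk = 5849·3 = 17547; vr = 77·232 = 17864. Match? NO.
Both conditions hold? NO.

NO


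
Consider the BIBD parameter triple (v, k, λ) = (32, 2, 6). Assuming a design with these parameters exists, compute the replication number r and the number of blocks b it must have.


Any 2-(v, k, λ) BIBD satisfies two necessary conditions:
  (i)  Each point sits in r blocks, and counting incidences through any fixed point gives r(k − 1) = λ(v − 1), so r = λ(v − 1)/(k − 1).
  (ii) Total incidences bk = vr, so b = vr/k.
Step 1: r = λ(v − 1)/(k − 1) = 6·(32 − 1)/(2 − 1) = 6·31/1 = 186/1 = 186.
Step 2: b = vr/k = 32·186/2 = 5952/2 = 2976.
Check integrality: r = 186 ∈ Z ✓, b = 2976 ∈ Z ✓.
(These identities are necessary conditions: they determine r and b for any design with these parameters, but do not by themselves prove that one exists.)

r = 186, b = 2976.


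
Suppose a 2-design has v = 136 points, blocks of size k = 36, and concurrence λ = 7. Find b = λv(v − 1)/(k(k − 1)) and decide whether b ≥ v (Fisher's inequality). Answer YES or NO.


r = λ(v − 1)/(k − 1) = 7·135/35 = 27.
b = vr/k = 136·27/36 = 102.
Fisher's inequality: b ≥ v ⇔ 102 ≥ 136? NO.

NO


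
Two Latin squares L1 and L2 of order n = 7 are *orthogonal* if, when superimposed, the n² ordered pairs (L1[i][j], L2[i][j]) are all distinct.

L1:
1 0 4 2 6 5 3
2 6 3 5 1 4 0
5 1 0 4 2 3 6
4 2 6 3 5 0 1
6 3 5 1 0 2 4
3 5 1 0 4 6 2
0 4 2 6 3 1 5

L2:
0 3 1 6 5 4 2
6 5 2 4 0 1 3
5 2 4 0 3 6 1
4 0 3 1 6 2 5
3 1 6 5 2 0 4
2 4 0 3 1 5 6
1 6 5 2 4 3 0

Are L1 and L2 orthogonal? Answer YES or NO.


Form the n² = 49 superimposed pairs (L1[i][j], L2[i][j]), row by row (rows and columns indexed from 0):
row 0: (1,0) (0,3) (4,1) (2,6) (6,5) (5,4) (3,2)
row 1: (2,6) (6,5) (3,2) (5,4) (1,0) (4,1) (0,3)
row 2: (5,5) (1,2) (0,4) (4,0) (2,3) (3,6) (6,1)
row 3: (4,4) (2,0) (6,3) (3,1) (5,6) (0,2) (1,5)
row 4: (6,3) (3,1) (5,6) (1,5) (0,2) (2,0) (4,4)
row 5: (3,2) (5,4) (1,0) (0,3) (4,1) (6,5) (2,6)
row 6: (0,1) (4,6) (2,5) (6,2) (3,4) (1,3) (5,0)
Orthogonality requires all 49 pairs distinct.
But the pair (2,6) repeats: cell (0,3) has L1 = 2, L2 = 6, and cell (1,0) has L1 = 2, L2 = 6.
A repeated pair means some other pair never occurs (only 28 distinct pairs out of 49), so the squares are not orthogonal.
Conclusion: NO.

NO


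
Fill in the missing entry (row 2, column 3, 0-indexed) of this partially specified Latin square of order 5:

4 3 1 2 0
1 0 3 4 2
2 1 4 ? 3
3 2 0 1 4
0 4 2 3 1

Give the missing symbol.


Row 2 contains symbols [1, 2, 3, 4] — missing [0].
Column 3 contains symbols [1, 2, 3, 4] — missing [0].
The missing symbol must appear in both missing sets; intersection = [0].
Therefore the hidden value is 0.

Missing value = 0.


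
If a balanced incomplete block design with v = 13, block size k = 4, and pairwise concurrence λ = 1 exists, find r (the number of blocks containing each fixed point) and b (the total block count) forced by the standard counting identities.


Any 2-(v, k, λ) BIBD satisfies two necessary conditions:
  (i)  Each point sits in r blocks, and counting incidences through any fixed point gives r(k − 1) = λ(v − 1), so r = λ(v − 1)/(k − 1).
  (ii) Total incidences bk = vr, so b = vr/k.
Step 1: r = λ(v − 1)/(k − 1) = 1·(13 − 1)/(4 − 1) = 1·12/3 = 12/3 = 4.
Step 2: b = vr/k = 13·4/4 = 52/4 = 13.
Check integrality: r = 4 ∈ Z ✓, b = 13 ∈ Z ✓.
(These identities are necessary conditions: they determine r and b for any design with these parameters, but do not by themselves prove that one exists.)

r = 4, b = 13.


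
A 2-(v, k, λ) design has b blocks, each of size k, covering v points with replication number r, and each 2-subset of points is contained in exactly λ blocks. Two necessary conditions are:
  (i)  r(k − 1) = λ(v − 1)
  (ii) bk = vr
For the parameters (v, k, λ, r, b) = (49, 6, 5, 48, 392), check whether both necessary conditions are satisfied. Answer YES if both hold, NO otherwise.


Condition (i): r(k − 1) = 48·5 = 240; λ(v − 1) = 5·48 = 240. Match? YES.
Condition (ii): bk = 392·6 = 2352; vr = 49·48 = 2352. Match? YES.
Both conditions hold? YES.

YES


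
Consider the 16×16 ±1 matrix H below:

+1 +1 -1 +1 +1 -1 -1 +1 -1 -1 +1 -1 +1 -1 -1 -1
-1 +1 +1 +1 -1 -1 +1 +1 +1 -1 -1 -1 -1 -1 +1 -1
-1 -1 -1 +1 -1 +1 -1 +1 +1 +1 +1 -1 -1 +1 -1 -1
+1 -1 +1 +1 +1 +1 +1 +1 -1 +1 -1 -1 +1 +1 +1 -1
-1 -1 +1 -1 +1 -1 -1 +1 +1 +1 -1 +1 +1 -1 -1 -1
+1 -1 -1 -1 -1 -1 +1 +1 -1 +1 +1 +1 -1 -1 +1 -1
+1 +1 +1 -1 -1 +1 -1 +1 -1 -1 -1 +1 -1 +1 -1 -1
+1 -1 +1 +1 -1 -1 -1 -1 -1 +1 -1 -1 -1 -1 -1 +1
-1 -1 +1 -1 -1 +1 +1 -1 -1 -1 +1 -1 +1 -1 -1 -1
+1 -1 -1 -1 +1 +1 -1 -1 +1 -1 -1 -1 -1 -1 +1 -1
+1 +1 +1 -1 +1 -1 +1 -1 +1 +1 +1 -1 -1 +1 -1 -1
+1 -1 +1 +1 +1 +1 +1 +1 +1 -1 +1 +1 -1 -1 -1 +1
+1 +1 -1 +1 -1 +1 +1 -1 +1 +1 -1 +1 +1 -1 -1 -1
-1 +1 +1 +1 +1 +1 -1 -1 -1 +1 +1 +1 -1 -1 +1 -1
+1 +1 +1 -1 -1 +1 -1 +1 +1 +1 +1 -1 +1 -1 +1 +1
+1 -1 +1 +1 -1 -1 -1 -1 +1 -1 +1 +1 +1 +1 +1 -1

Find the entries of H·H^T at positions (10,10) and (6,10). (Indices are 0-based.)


Row 6 of H: [1, 1, 1, -1, -1, 1, -1, 1, -1, -1, -1, 1, -1, 1, -1, -1].
Row 10 of H: [1, 1, 1, -1, 1, -1, 1, -1, 1, 1, 1, -1, -1, 1, -1, -1].
(H·H^T)[10][10] = Σ_j H[10][j]·H[10][j] = (1)² + (1)² + (1)² + (-1)² + (1)² + (-1)² + (1)² + (-1)² + (1)² + (1)² + (1)² + (-1)² + (-1)² + (1)² + (-1)² + (-1)² = 1 + 1 + 1 + 1 + 1 + 1 + 1 + 1 + 1 + 1 + 1 + 1 + 1 + 1 + 1 + 1 = 16.
(H·H^T)[6][10] = Σ_j H[6][j]·H[10][j] = (1)·(1) + (1)·(1) + (1)·(1) + (-1)·(-1) + (-1)·(1) + (1)·(-1) + (-1)·(1) + (1)·(-1) + (-1)·(1) + (-1)·(1) + (-1)·(1) + (1)·(-1) + (-1)·(-1) + (1)·(1) + (-1)·(-1) + (-1)·(-1) = 1 + 1 + 1 + 1 + -1 + -1 + -1 + -1 + -1 + -1 + -1 + -1 + 1 + 1 + 1 + 1 = 0.
So rows 6 and 10 are orthogonal; the diagonal entry equals n = 16.

(10,10) entry = 16; (6,10) entry = 0.


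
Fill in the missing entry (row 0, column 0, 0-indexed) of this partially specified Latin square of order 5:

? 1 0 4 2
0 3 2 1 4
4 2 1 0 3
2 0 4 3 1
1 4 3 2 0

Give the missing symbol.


Row 0 contains symbols [0, 1, 2, 4] — missing [3].
Column 0 contains symbols [0, 1, 2, 4] — missing [3].
The missing symbol must appear in both missing sets; intersection = [3].
Therefore the hidden value is 3.

Missing value = 3.


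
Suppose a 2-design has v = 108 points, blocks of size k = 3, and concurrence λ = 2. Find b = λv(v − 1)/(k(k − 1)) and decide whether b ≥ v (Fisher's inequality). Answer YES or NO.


r = λ(v − 1)/(k − 1) = 2·107/2 = 107.
b = vr/k = 108·107/3 = 3852.
Fisher's inequality: b ≥ v ⇔ 3852 ≥ 108? YES.

YES
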